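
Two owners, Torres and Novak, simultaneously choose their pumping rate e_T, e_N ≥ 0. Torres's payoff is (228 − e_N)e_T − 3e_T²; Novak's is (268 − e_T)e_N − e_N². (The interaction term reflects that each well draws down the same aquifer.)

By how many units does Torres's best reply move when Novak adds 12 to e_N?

-2

Expanding Torres's payoff: 228e_T − e_Ne_T − 3e_T².
∂π/∂e_T = 228 − e_N − 6e_T = 0, so e_T = 38 − (1/6)e_N.
The reaction-function slope is −1/6, so a 12-unit rise in e_N moves e_T by −1/6 × 12 = −2. Torres's best response falls — the actions are strategic substitutes.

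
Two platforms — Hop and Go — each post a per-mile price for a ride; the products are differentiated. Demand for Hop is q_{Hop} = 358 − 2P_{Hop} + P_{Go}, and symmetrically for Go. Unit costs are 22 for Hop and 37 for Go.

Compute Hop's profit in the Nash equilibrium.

25992

Hop's profit: π = (P_{Hop} − 22)(358 − 2P_{Hop} + P_{Go}).
∂π/∂P_{Hop} = 402 − 4P_{Hop} + P_{Go} = 0 ⇒ P_{Hop} = 100.5 + 0.25P_{Go}.
Similarly P_{Go} = 108 + 0.25P_{Hop}.
Solving the two reaction functions simultaneously: (1 − (0.25)(0.25))P_{Hop} = 100.5 + 0.25·108, so 0.9375P_{Hop} = 127.5 and P_{Hop} = 136.
Then P_{Go} = 108 + 0.25·136 = 142.
q_{Hop} = 358 − 2·136 + 142 = 228.
Profit = (136 − 22)·228 = 25992.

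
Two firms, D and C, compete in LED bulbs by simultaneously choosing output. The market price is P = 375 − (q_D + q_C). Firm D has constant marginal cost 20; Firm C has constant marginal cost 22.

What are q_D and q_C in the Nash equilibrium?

Firm D's profit: π = q_D(375 − (q_D + q_C)) − 20q_D.
∂π/∂q_D = 355 − 2q_D − q_C = 0, so q_D = 177.5 − 0.5q_C.
By the same steps for C: q_C = 176.5 − 0.5q_D.
Solving the two reaction functions simultaneously: (1 − (−0.5)(−0.5))q_D = 177.5 − 0.5·176.5, so 0.75q_D = 89.25 and q_D = 119.
Then q_C = 176.5 − 0.5·119 = 117.

119, 117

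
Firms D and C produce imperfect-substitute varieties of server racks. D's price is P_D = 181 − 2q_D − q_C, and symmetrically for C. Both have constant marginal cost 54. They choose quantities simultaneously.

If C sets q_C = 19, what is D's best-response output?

27

Firm D's profit: π = q_D(181 − 2q_D − q_C) − 54q_D.
∂π/∂q_D = 127 − 4q_D − q_C = 0 ⇒ q_D = 31.75 − 0.25q_C.
At q_C = 19: q_D = 31.75 − 0.25·19 = 27.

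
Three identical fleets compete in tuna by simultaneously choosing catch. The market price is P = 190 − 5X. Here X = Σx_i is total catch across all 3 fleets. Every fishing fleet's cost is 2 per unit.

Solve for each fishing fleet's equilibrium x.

9.4

A representative fishing fleet's profit is π_i = x_i(190 − 5X) − 2x_i, with X = x_i + Σ_{j≠i} x_j.
First-order condition: 188 − 10x_i − 5Σ_{j≠i} x_j = 0.
Imposing symmetry (x_j = x for all j) turns Σ_{j≠i} x_j into 2x, so 188 = 20x and x = 9.4.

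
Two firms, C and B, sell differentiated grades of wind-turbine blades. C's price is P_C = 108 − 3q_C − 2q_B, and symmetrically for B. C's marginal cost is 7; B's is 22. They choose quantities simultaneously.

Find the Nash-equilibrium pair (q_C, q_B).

13.5625, 9.8125

Firm C's profit: π = q_C(108 − 3q_C − 2q_B) − 7q_C.
∂π/∂q_C = 101 − 6q_C − 2q_B = 0 ⇒ q_C = 101/6 − (1/3)q_B.
Similarly q_B = 43/3 − (1/3)q_C.
Solving the two reaction functions simultaneously: (1 − (−1/3)(−1/3))q_C = 101/6 − (1/3)·(43/3), so (8/9)q_C = 217/18 and q_C = 13.5625.
Then q_B = 43/3 − (1/3)·13.5625 = 9.8125.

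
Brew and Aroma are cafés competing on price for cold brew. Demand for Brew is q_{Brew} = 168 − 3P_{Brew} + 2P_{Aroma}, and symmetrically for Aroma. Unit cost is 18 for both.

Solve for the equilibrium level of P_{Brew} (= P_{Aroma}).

Brew's profit: π = (P_{Brew} − 18)(168 − 3P_{Brew} + 2P_{Aroma}).
∂π/∂P_{Brew} = 222 − 6P_{Brew} + 2P_{Aroma} = 0 ⇒ P_{Brew} = 37 + (1/3)P_{Aroma}.
By symmetry P_{Aroma} = P_{Brew}; substituting into the reaction function, (2/3)P_{Brew} = 37 and P_{Brew} = 55.5.

55.5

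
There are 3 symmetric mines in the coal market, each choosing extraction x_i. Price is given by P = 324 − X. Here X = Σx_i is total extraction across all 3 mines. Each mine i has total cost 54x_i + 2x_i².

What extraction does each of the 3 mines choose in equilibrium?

33.75

A representative mine's profit is π_i = x_i(324 − X) − 54x_i − 2x_i², with X = x_i + Σ_{j≠i} x_j.
First-order condition: 270 − 6x_i − Σ_{j≠i} x_j = 0.
With identical mines, set every x_j = x: then 270 − 6x − 2x = 0, i.e. x = 270/8 = 33.75.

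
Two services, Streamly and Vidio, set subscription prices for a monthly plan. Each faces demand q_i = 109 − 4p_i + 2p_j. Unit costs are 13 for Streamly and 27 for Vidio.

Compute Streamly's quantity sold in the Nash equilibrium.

Streamly's profit: π = (p_{Streamly} − 13)(109 − 4p_{Streamly} + 2p_{Vidio}).
∂π/∂p_{Streamly} = 161 − 8p_{Streamly} + 2p_{Vidio} = 0 ⇒ p_{Streamly} = 20.125 + 0.25p_{Vidio}.
Similarly p_{Vidio} = 27.125 + 0.25p_{Streamly}.
Solving the two reaction functions simultaneously: (1 − (0.25)(0.25))p_{Streamly} = 20.125 + 0.25·27.125, so 0.9375p_{Streamly} = 861/32 and p_{Streamly} = 28.7.
Then p_{Vidio} = 27.125 + 0.25·28.7 = 34.3.
q_{Streamly} = 109 − 4·28.7 + 2·34.3 = 62.8.

62.8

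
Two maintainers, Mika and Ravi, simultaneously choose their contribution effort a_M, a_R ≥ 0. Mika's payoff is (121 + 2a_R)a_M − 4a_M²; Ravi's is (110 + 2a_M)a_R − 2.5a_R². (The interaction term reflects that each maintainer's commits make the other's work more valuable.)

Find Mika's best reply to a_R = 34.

Expanding Mika's payoff: 121a_M + 2a_Ra_M − 4a_M².
∂π/∂a_M = 121 + 2a_R − 8a_M = 0, so a_M = 15.125 + 0.25a_R.
At a_R = 34: a_M = 15.125 + 0.25·34 = 23.625.

23.625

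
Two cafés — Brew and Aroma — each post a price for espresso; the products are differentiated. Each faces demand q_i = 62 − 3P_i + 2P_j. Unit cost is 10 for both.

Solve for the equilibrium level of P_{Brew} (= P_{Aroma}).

Brew's profit: π = (P_{Brew} − 10)(62 − 3P_{Brew} + 2P_{Aroma}).
∂π/∂P_{Brew} = 92 − 6P_{Brew} + 2P_{Aroma} = 0 ⇒ P_{Brew} = 46/3 + (1/3)P_{Aroma}.
By symmetry P_{Aroma} = P_{Brew}; substituting into the reaction function, (2/3)P_{Brew} = 46/3 and P_{Brew} = 23.

23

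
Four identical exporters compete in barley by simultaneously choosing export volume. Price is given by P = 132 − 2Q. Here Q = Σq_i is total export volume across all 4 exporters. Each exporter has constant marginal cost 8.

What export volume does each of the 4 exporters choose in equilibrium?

12.4

A representative exporter's profit is π_i = q_i(132 − 2Q) − 8q_i, with Q = q_i + Σ_{j≠i} q_j.
First-order condition: 124 − 4q_i − 2Σ_{j≠i} q_j = 0.
In a symmetric equilibrium every exporter chooses the same q, so Σ_{j≠i} q_j = 3q. The condition becomes 124 − 10q = 0, giving q = 124/10 = 12.4.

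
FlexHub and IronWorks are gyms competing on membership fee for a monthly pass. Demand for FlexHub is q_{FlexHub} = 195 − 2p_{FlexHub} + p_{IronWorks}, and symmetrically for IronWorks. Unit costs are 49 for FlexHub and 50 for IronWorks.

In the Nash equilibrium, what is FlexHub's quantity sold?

97.6

FlexHub's profit: π = (p_{FlexHub} − 49)(195 − 2p_{FlexHub} + p_{IronWorks}).
∂π/∂p_{FlexHub} = 293 − 4p_{FlexHub} + p_{IronWorks} = 0 ⇒ p_{FlexHub} = 73.25 + 0.25p_{IronWorks}.
Similarly p_{IronWorks} = 73.75 + 0.25p_{FlexHub}.
Plugging p_{IronWorks} into FlexHub's best response: p_{FlexHub} = 73.25 + 0.25(73.75 + 0.25p_{FlexHub}) ⇒ 0.9375p_{FlexHub} = 91.6875, so p_{FlexHub} = 97.8.
Then p_{IronWorks} = 73.75 + 0.25·97.8 = 98.2.
q_{FlexHub} = 195 − 2·97.8 + 98.2 = 97.6.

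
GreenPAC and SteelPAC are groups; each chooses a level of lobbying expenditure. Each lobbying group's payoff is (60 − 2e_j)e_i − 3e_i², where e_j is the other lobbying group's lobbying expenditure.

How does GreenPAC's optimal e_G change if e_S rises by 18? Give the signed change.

-6

GreenPAC's payoff is (60 − 2e_S)e_G − 3e_G².
∂π/∂e_G = 60 − 2e_S − 6e_G = 0, so e_G = 10 − (1/3)e_S.
The reaction-function slope is −1/3, so an 18-unit rise in e_S moves e_G by −1/3 × 18 = −6. GreenPAC's best response falls — the actions are strategic substitutes.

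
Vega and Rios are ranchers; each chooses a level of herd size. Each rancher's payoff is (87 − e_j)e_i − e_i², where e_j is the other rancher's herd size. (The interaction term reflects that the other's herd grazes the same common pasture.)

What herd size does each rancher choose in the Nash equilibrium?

29

Vega's payoff is (87 − e_R)e_V − e_V².
∂π/∂e_V = 87 − e_R − 2e_V = 0, so e_V = 43.5 − 0.5e_R.
The game is symmetric, so in equilibrium e_R = e_V: the reaction function gives 1.5e_V = 43.5, hence e_V = 29.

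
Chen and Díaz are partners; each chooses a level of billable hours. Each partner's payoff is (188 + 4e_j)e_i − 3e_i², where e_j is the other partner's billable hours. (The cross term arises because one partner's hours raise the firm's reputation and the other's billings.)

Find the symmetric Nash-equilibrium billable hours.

94

Chen's payoff is (188 + 4e_D)e_C − 3e_C².
∂π/∂e_C = 188 + 4e_D − 6e_C = 0, so e_C = 94/3 + (2/3)e_D.
Setting e_C = e_D in the reaction function: e_C = 94/3 + (2/3)e_C, so e_C = (94/3) / (1/3) = 94.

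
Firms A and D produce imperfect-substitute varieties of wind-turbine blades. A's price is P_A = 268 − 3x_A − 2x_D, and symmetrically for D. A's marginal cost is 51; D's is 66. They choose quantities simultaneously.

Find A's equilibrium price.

Firm A's profit: π = x_A(268 − 3x_A − 2x_D) − 51x_A.
∂π/∂x_A = 217 − 6x_A − 2x_D = 0 ⇒ x_A = 217/6 − (1/3)x_D.
Similarly x_D = 101/3 − (1/3)x_A.
Substituting the second reaction function into the first: x_A = 217/6 − (1/3)(101/3 − (1/3)x_A), which gives (8/9)x_A = 449/18 ⇒ x_A = 28.0625.
Then x_D = 101/3 − (1/3)·28.0625 = 24.3125.
P_A = 268 − 3·28.0625 − 2·24.3125 = 135.1875.

135.1875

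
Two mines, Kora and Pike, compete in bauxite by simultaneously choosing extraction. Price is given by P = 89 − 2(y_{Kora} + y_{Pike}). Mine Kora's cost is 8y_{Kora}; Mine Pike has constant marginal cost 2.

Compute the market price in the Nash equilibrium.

33

Mine Kora's profit: π = y_{Kora}(89 − 2(y_{Kora} + y_{Pike})) − 8y_{Kora}.
∂π/∂y_{Kora} = 81 − 4y_{Kora} − 2y_{Pike} = 0, so y_{Kora} = 20.25 − 0.5y_{Pike}.
By the same steps for Pike: y_{Pike} = 21.75 − 0.5y_{Kora}.
Plugging y_{Pike} into Kora's best response: y_{Kora} = 20.25 − 0.5(21.75 − 0.5y_{Kora}) ⇒ 0.75y_{Kora} = 9.375, so y_{Kora} = 12.5.
Then y_{Pike} = 21.75 − 0.5·12.5 = 15.5.
Equilibrium price: P = 89 − 2·28 = 33.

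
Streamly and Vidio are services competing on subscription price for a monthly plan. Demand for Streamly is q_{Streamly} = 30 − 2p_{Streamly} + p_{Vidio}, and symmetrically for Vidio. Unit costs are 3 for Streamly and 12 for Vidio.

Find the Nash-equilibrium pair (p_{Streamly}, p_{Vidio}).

13.2, 16.8

Streamly's profit: π = (p_{Streamly} − 3)(30 − 2p_{Streamly} + p_{Vidio}).
∂π/∂p_{Streamly} = 36 − 4p_{Streamly} + p_{Vidio} = 0 ⇒ p_{Streamly} = 9 + 0.25p_{Vidio}.
Similarly p_{Vidio} = 13.5 + 0.25p_{Streamly}.
Plugging p_{Vidio} into Streamly's best response: p_{Streamly} = 9 + 0.25(13.5 + 0.25p_{Streamly}) ⇒ 0.9375p_{Streamly} = 12.375, so p_{Streamly} = 13.2.
Then p_{Vidio} = 13.5 + 0.25·13.2 = 16.8.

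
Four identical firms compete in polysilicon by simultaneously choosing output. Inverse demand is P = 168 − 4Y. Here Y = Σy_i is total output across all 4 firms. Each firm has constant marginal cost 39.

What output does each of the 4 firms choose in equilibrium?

6.45

A representative firm's profit is π_i = y_i(168 − 4Y) − 39y_i, with Y = y_i + Σ_{j≠i} y_j.
First-order condition: 129 − 8y_i − 4Σ_{j≠i} y_j = 0.
In a symmetric equilibrium every firm chooses the same y, so Σ_{j≠i} y_j = 3y. The condition becomes 129 − 20y = 0, giving y = 129/20 = 6.45.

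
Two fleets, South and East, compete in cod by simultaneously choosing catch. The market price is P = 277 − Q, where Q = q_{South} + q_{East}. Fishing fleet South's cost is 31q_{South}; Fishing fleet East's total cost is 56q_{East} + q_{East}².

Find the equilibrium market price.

140

Fishing fleet South's profit: π = q_{South}(277 − (q_{South} + q_{East})) − 31q_{South}.
∂π/∂q_{South} = 246 − 2q_{South} − q_{East} = 0, so q_{South} = 123 − 0.5q_{East}.
For East: ∂π/∂q_{East} = 221 − 4q_{East} − q_{South} = 0 ⇒ q_{East} = 55.25 − 0.25q_{South}.
Solving the two reaction functions simultaneously: (1 − (−0.5)(−0.25))q_{South} = 123 − 0.5·55.25, so 0.875q_{South} = 95.375 and q_{South} = 109.
Then q_{East} = 55.25 − 0.25·109 = 28.
Equilibrium price: P = 277 − 137 = 140.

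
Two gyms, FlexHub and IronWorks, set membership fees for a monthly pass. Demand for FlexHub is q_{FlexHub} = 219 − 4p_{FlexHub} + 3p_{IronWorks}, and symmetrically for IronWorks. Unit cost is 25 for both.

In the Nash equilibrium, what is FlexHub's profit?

6021.76

FlexHub's profit: π = (p_{FlexHub} − 25)(219 − 4p_{FlexHub} + 3p_{IronWorks}).
∂π/∂p_{FlexHub} = 319 − 8p_{FlexHub} + 3p_{IronWorks} = 0 ⇒ p_{FlexHub} = 39.875 + 0.375p_{IronWorks}.
By symmetry p_{IronWorks} = p_{FlexHub}; substituting into the reaction function, 0.625p_{FlexHub} = 39.875 and p_{FlexHub} = 63.8.
q_{FlexHub} = 219 − 4·63.8 + 3·63.8 = 155.2.
Profit = (63.8 − 25)·155.2 = 6021.76.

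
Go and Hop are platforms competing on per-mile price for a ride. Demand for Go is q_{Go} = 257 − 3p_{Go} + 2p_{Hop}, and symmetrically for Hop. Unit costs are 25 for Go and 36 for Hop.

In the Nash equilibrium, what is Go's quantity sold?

Go's profit: π = (p_{Go} − 25)(257 − 3p_{Go} + 2p_{Hop}).
∂π/∂p_{Go} = 332 − 6p_{Go} + 2p_{Hop} = 0 ⇒ p_{Go} = 166/3 + (1/3)p_{Hop}.
Similarly p_{Hop} = 365/6 + (1/3)p_{Go}.
Plugging p_{Hop} into Go's best response: p_{Go} = 166/3 + (1/3)(365/6 + (1/3)p_{Go}) ⇒ (8/9)p_{Go} = 1361/18, so p_{Go} = 85.0625.
Then p_{Hop} = 365/6 + (1/3)·85.0625 = 89.1875.
q_{Go} = 257 − 3·85.0625 + 2·89.1875 = 180.1875.

180.1875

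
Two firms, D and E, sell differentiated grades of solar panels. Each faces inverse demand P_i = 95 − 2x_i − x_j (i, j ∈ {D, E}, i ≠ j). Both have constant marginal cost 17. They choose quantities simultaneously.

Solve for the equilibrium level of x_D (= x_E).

Firm D's profit: π = x_D(95 − 2x_D − x_E) − 17x_D.
∂π/∂x_D = 78 − 4x_D − x_E = 0 ⇒ x_D = 19.5 − 0.25x_E.
The game is symmetric, so in equilibrium x_E = x_D: the reaction function gives 1.25x_D = 19.5, hence x_D = 15.6.

15.6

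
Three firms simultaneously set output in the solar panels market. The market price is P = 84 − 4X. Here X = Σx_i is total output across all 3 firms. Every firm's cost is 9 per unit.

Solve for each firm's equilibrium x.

4.6875

A representative firm's profit is π_i = x_i(84 − 4X) − 9x_i, with X = x_i + Σ_{j≠i} x_j.
First-order condition: 75 − 8x_i − 4Σ_{j≠i} x_j = 0.
Imposing symmetry (x_j = x for all j) turns Σ_{j≠i} x_j into 2x, so 75 = 16x and x = 4.6875.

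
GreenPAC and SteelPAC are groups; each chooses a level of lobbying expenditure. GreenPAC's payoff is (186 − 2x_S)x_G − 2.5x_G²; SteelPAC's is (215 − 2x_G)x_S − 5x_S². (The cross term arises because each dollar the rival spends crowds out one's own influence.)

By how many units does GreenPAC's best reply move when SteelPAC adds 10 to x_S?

Expanding GreenPAC's payoff: 186x_G − 2x_Sx_G − 2.5x_G².
∂π/∂x_G = 186 − 2x_S − 5x_G = 0, so x_G = 37.2 − 0.4x_S.
The reaction-function slope is −0.4, so a 10-unit rise in x_S moves x_G by −0.4 × 10 = −4. GreenPAC's best response falls — the actions are strategic substitutes.

-4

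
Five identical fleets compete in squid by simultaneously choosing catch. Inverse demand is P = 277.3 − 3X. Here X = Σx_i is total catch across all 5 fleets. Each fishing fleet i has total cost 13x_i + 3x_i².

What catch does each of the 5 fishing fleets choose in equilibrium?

A representative fishing fleet's profit is π_i = x_i(277.3 − 3X) − 13x_i − 3x_i², with X = x_i + Σ_{j≠i} x_j.
First-order condition: 264.3 − 12x_i − 3Σ_{j≠i} x_j = 0.
With identical fishing fleets, set every x_j = x: then 264.3 − 12x − 12x = 0, i.e. x = 264.3/24 = 11.0125.

11.0125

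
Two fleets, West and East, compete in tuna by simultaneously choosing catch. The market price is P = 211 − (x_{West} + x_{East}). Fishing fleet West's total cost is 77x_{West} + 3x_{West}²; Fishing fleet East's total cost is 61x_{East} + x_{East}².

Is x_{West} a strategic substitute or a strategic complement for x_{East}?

strategic substitutes

Fishing fleet West's profit: π = x_{West}(211 − (x_{West} + x_{East})) − 77x_{West} − 3x_{West}².
∂π/∂x_{West} = 134 − 8x_{West} − x_{East} = 0, so x_{West} = 16.75 − 0.125x_{East}.
The best-response slope dx_{West}/dx_{East} = −0.125 < 0: the reaction function is downward-sloping, so the choices are strategic substitutes.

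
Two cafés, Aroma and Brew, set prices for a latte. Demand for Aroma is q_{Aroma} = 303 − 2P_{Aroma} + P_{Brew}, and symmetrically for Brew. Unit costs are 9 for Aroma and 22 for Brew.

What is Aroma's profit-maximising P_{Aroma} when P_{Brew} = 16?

Aroma's profit: π = (P_{Aroma} − 9)(303 − 2P_{Aroma} + P_{Brew}).
∂π/∂P_{Aroma} = 321 − 4P_{Aroma} + P_{Brew} = 0 ⇒ P_{Aroma} = 80.25 + 0.25P_{Brew}.
At P_{Brew} = 16: P_{Aroma} = 80.25 + 0.25·16 = 84.25.

84.25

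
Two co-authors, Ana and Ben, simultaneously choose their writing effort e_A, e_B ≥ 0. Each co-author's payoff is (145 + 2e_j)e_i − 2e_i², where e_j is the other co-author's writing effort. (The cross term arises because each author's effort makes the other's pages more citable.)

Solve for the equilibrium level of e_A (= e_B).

72.5

Ana's payoff is (145 + 2e_B)e_A − 2e_A².
∂π/∂e_A = 145 + 2e_B − 4e_A = 0, so e_A = 36.25 + 0.5e_B.
The game is symmetric, so in equilibrium e_B = e_A: the reaction function gives 0.5e_A = 36.25, hence e_A = 72.5.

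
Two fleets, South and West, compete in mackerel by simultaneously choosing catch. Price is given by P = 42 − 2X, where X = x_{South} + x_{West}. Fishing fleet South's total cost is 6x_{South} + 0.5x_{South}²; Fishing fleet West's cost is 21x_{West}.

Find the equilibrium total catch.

8.4375

Fishing fleet South's profit: π = x_{South}(42 − 2(x_{South} + x_{West})) − 6x_{South} − 0.5x_{South}².
∂π/∂x_{South} = 36 − 5x_{South} − 2x_{West} = 0, so x_{South} = 7.2 − 0.4x_{West}.
For West: ∂π/∂x_{West} = 21 − 4x_{West} − 2x_{South} = 0 ⇒ x_{West} = 5.25 − 0.5x_{South}.
Substituting the second reaction function into the first: x_{South} = 7.2 − 0.4(5.25 − 0.5x_{South}), which gives 0.8x_{South} = 5.1 ⇒ x_{South} = 6.375.
Then x_{West} = 5.25 − 0.5·6.375 = 2.0625.
Total catch: 6.375 + 2.0625 = 8.4375.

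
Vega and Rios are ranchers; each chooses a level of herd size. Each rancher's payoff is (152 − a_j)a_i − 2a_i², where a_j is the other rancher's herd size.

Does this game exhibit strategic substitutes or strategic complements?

strategic substitutes

Vega's payoff is (152 − a_R)a_V − 2a_V².
∂π/∂a_V = 152 − a_R − 4a_V = 0, so a_V = 38 − 0.25a_R.
The best-response slope da_V/da_R = −0.25 < 0: the reaction function is downward-sloping, so the choices are strategic substitutes.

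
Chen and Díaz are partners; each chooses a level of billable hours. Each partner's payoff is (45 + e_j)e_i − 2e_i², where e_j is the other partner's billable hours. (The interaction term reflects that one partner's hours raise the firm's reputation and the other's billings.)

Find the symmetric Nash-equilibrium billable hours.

15

Chen's payoff is (45 + e_D)e_C − 2e_C².
∂π/∂e_C = 45 + e_D − 4e_C = 0, so e_C = 11.25 + 0.25e_D.
By symmetry e_D = e_C; substituting into the reaction function, 0.75e_C = 11.25 and e_C = 15.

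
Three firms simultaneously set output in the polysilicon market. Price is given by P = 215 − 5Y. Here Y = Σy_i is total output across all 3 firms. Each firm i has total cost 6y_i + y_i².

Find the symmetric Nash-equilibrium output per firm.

A representative firm's profit is π_i = y_i(215 − 5Y) − 6y_i − y_i², with Y = y_i + Σ_{j≠i} y_j.
First-order condition: 209 − 12y_i − 5Σ_{j≠i} y_j = 0.
With identical firms, set every y_j = y: then 209 − 12y − 10y = 0, i.e. y = 209/22 = 9.5.

9.5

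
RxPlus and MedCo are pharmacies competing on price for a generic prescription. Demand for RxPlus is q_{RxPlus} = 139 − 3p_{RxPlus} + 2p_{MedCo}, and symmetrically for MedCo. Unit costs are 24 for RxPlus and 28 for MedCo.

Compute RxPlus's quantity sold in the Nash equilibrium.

88.5

RxPlus's profit: π = (p_{RxPlus} − 24)(139 − 3p_{RxPlus} + 2p_{MedCo}).
∂π/∂p_{RxPlus} = 211 − 6p_{RxPlus} + 2p_{MedCo} = 0 ⇒ p_{RxPlus} = 211/6 + (1/3)p_{MedCo}.
Similarly p_{MedCo} = 223/6 + (1/3)p_{RxPlus}.
Plugging p_{MedCo} into RxPlus's best response: p_{RxPlus} = 211/6 + (1/3)(223/6 + (1/3)p_{RxPlus}) ⇒ (8/9)p_{RxPlus} = 428/9, so p_{RxPlus} = 53.5.
Then p_{MedCo} = 223/6 + (1/3)·53.5 = 55.
q_{RxPlus} = 139 − 3·53.5 + 2·55 = 88.5.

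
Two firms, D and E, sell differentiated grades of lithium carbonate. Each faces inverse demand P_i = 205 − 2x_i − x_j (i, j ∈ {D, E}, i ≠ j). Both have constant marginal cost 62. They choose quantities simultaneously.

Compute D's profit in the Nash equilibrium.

1635.92

Firm D's profit: π = x_D(205 − 2x_D − x_E) − 62x_D.
∂π/∂x_D = 143 − 4x_D − x_E = 0 ⇒ x_D = 35.75 − 0.25x_E.
Setting x_D = x_E in the reaction function: x_D = 35.75 − 0.25x_D, so x_D = 35.75 / 1.25 = 28.6.
P_D = 205 − 2·28.6 − 28.6 = 119.2.
Profit = (119.2 − 62)·28.6 = 1635.92.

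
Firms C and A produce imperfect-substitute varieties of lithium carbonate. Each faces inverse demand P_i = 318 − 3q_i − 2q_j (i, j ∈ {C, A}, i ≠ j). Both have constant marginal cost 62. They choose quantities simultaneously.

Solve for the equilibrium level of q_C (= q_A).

Firm C's profit: π = q_C(318 − 3q_C − 2q_A) − 62q_C.
∂π/∂q_C = 256 − 6q_C − 2q_A = 0 ⇒ q_C = 128/3 − (1/3)q_A.
By symmetry q_A = q_C; substituting into the reaction function, (4/3)q_C = 128/3 and q_C = 32.

32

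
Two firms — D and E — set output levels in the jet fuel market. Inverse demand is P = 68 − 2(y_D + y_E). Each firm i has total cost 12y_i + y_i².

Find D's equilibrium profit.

147

Firm D's profit: π = y_D(68 − 2(y_D + y_E)) − 12y_D − y_D².
∂π/∂y_D = 56 − 6y_D − 2y_E = 0, so y_D = 28/3 − (1/3)y_E.
Setting y_D = y_E in the reaction function: y_D = 28/3 − (1/3)y_D, so y_D = (28/3) / (4/3) = 7.
Price P = 68 − 2·14 = 40.
D's profit: (40 − 12)·7 − (7)² = 147.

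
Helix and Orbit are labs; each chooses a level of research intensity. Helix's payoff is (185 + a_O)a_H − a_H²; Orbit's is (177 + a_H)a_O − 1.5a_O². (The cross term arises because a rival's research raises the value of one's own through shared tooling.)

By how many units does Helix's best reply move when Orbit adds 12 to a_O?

6

Expanding Helix's payoff: 185a_H + a_Oa_H − a_H².
∂π/∂a_H = 185 + a_O − 2a_H = 0, so a_H = 92.5 + 0.5a_O.
The reaction-function slope is 0.5, so a 12-unit rise in a_O moves a_H by 0.5 × 12 = 6. Helix's best response rises — the actions are strategic complements.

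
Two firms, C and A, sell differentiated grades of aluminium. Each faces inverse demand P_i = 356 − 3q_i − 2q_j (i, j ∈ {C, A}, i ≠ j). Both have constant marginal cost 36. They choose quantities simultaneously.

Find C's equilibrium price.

Firm C's profit: π = q_C(356 − 3q_C − 2q_A) − 36q_C.
∂π/∂q_C = 320 − 6q_C − 2q_A = 0 ⇒ q_C = 160/3 − (1/3)q_A.
The game is symmetric, so in equilibrium q_A = q_C: the reaction function gives (4/3)q_C = 160/3, hence q_C = 40.
P_C = 356 − 3·40 − 2·40 = 156.

156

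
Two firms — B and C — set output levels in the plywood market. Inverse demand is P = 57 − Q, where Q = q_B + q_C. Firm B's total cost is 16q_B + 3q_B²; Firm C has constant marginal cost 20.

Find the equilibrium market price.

Firm B's profit: π = q_B(57 − (q_B + q_C)) − 16q_B − 3q_B².
∂π/∂q_B = 41 − 8q_B − q_C = 0, so q_B = 5.125 − 0.125q_C.
For C: ∂π/∂q_C = 37 − 2q_C − q_B = 0 ⇒ q_C = 18.5 − 0.5q_B.
Substituting the second reaction function into the first: q_B = 5.125 − 0.125(18.5 − 0.5q_B), which gives 0.9375q_B = 2.8125 ⇒ q_B = 3.
Then q_C = 18.5 − 0.5·3 = 17.
Equilibrium price: P = 57 − 20 = 37.

37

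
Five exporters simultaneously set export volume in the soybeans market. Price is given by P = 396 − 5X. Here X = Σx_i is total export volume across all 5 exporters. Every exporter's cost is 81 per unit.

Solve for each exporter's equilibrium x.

10.5

A representative exporter's profit is π_i = x_i(396 − 5X) − 81x_i, with X = x_i + Σ_{j≠i} x_j.
First-order condition: 315 − 10x_i − 5Σ_{j≠i} x_j = 0.
With identical exporters, set every x_j = x: then 315 − 10x − 20x = 0, i.e. x = 315/30 = 10.5.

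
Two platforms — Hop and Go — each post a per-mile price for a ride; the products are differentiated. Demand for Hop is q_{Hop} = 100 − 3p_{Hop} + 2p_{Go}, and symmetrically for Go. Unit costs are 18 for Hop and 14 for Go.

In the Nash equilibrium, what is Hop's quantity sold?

59.25

Hop's profit: π = (p_{Hop} − 18)(100 − 3p_{Hop} + 2p_{Go}).
∂π/∂p_{Hop} = 154 − 6p_{Hop} + 2p_{Go} = 0 ⇒ p_{Hop} = 77/3 + (1/3)p_{Go}.
Similarly p_{Go} = 71/3 + (1/3)p_{Hop}.
Solving the two reaction functions simultaneously: (1 − (1/3)(1/3))p_{Hop} = 77/3 + (1/3)·(71/3), so (8/9)p_{Hop} = 302/9 and p_{Hop} = 37.75.
Then p_{Go} = 71/3 + (1/3)·37.75 = 36.25.
q_{Hop} = 100 − 3·37.75 + 2·36.25 = 59.25.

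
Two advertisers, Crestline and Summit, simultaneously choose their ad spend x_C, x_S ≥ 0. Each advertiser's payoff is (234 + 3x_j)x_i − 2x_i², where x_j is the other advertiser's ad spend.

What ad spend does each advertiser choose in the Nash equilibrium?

Crestline's payoff is (234 + 3x_S)x_C − 2x_C².
∂π/∂x_C = 234 + 3x_S − 4x_C = 0, so x_C = 58.5 + 0.75x_S.
Setting x_C = x_S in the reaction function: x_C = 58.5 + 0.75x_C, so x_C = 58.5 / 0.25 = 234.

234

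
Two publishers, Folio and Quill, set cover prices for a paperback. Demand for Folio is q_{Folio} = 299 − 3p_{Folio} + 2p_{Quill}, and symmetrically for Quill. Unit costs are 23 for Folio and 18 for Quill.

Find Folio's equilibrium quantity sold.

Folio's profit: π = (p_{Folio} − 23)(299 − 3p_{Folio} + 2p_{Quill}).
∂π/∂p_{Folio} = 368 − 6p_{Folio} + 2p_{Quill} = 0 ⇒ p_{Folio} = 184/3 + (1/3)p_{Quill}.
Similarly p_{Quill} = 353/6 + (1/3)p_{Folio}.
Plugging p_{Quill} into Folio's best response: p_{Folio} = 184/3 + (1/3)(353/6 + (1/3)p_{Folio}) ⇒ (8/9)p_{Folio} = 1457/18, so p_{Folio} = 91.0625.
Then p_{Quill} = 353/6 + (1/3)·91.0625 = 89.1875.
q_{Folio} = 299 − 3·91.0625 + 2·89.1875 = 204.1875.

204.1875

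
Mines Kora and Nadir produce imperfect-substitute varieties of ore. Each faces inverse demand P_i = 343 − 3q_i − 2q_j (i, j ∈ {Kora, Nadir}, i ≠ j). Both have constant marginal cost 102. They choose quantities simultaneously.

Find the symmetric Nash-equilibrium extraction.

30.125

Mine Kora's profit: π = q_{Kora}(343 − 3q_{Kora} − 2q_{Nadir}) − 102q_{Kora}.
∂π/∂q_{Kora} = 241 − 6q_{Kora} − 2q_{Nadir} = 0 ⇒ q_{Kora} = 241/6 − (1/3)q_{Nadir}.
The game is symmetric, so in equilibrium q_{Nadir} = q_{Kora}: the reaction function gives (4/3)q_{Kora} = 241/6, hence q_{Kora} = 30.125.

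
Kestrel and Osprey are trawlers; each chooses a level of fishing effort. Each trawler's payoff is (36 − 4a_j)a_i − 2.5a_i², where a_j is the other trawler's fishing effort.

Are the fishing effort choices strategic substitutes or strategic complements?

strategic substitutes

Kestrel's payoff is (36 − 4a_O)a_K − 2.5a_K².
∂π/∂a_K = 36 − 4a_O − 5a_K = 0, so a_K = 7.2 − 0.8a_O.
The best-response slope da_K/da_O = −0.8 < 0: the reaction function is downward-sloping, so the choices are strategic substitutes.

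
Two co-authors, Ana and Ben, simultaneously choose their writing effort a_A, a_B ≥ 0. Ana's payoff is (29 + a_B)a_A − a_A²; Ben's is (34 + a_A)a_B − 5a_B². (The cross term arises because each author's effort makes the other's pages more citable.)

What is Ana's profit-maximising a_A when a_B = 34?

Expanding Ana's payoff: 29a_A + a_Ba_A − a_A².
∂π/∂a_A = 29 + a_B − 2a_A = 0, so a_A = 14.5 + 0.5a_B.
At a_B = 34: a_A = 14.5 + 0.5·34 = 31.5.

31.5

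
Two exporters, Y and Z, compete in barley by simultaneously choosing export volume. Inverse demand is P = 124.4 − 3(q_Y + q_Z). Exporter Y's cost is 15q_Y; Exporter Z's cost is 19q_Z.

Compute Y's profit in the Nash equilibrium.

476.28

Exporter Y's profit: π = q_Y(124.4 − 3(q_Y + q_Z)) − 15q_Y.
∂π/∂q_Y = 109.4 − 6q_Y − 3q_Z = 0, so q_Y = 547/30 − 0.5q_Z.
By the same steps for Z: q_Z = 527/30 − 0.5q_Y.
Substituting the second reaction function into the first: q_Y = 547/30 − 0.5(527/30 − 0.5q_Y), which gives 0.75q_Y = 9.45 ⇒ q_Y = 12.6.
Then q_Z = 527/30 − 0.5·12.6 = 169/15.
Price P = 124.4 − 3·(358/15) = 52.8.
Y's profit: (52.8 − 15)·12.6 = 476.28.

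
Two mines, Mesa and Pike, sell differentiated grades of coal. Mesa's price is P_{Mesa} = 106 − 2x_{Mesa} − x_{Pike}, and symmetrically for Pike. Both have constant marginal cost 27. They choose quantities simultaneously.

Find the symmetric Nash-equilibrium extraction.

15.8

Mine Mesa's profit: π = x_{Mesa}(106 − 2x_{Mesa} − x_{Pike}) − 27x_{Mesa}.
∂π/∂x_{Mesa} = 79 − 4x_{Mesa} − x_{Pike} = 0 ⇒ x_{Mesa} = 19.75 − 0.25x_{Pike}.
By symmetry x_{Pike} = x_{Mesa}; substituting into the reaction function, 1.25x_{Mesa} = 19.75 and x_{Mesa} = 15.8.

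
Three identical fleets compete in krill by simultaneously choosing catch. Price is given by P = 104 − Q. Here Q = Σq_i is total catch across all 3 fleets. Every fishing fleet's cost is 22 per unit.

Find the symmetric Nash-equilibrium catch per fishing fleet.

20.5

A representative fishing fleet's profit is π_i = q_i(104 − Q) − 22q_i, with Q = q_i + Σ_{j≠i} q_j.
First-order condition: 82 − 2q_i − Σ_{j≠i} q_j = 0.
With identical fishing fleets, set every q_j = q: then 82 − 2q − 2q = 0, i.e. q = 82/4 = 20.5.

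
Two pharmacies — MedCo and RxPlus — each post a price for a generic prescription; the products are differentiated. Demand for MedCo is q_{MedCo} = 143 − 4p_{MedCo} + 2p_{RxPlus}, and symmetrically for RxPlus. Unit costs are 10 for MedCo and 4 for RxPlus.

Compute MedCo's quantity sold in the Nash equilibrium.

78.8

MedCo's profit: π = (p_{MedCo} − 10)(143 − 4p_{MedCo} + 2p_{RxPlus}).
∂π/∂p_{MedCo} = 183 − 8p_{MedCo} + 2p_{RxPlus} = 0 ⇒ p_{MedCo} = 22.875 + 0.25p_{RxPlus}.
Similarly p_{RxPlus} = 19.875 + 0.25p_{MedCo}.
Plugging p_{RxPlus} into MedCo's best response: p_{MedCo} = 22.875 + 0.25(19.875 + 0.25p_{MedCo}) ⇒ 0.9375p_{MedCo} = 891/32, so p_{MedCo} = 29.7.
Then p_{RxPlus} = 19.875 + 0.25·29.7 = 27.3.
q_{MedCo} = 143 − 4·29.7 + 2·27.3 = 78.8.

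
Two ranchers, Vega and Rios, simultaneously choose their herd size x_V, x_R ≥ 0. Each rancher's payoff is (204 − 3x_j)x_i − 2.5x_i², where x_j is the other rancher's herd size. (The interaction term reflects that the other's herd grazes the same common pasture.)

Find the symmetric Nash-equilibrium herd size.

25.5

Vega's payoff is (204 − 3x_R)x_V − 2.5x_V².
∂π/∂x_V = 204 − 3x_R − 5x_V = 0, so x_V = 40.8 − 0.6x_R.
By symmetry x_R = x_V; substituting into the reaction function, 1.6x_V = 40.8 and x_V = 25.5.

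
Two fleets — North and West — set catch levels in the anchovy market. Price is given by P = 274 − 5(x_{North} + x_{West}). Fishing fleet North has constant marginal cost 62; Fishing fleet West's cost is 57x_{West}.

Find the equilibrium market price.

131

Fishing fleet North's profit: π = x_{North}(274 − 5(x_{North} + x_{West})) − 62x_{North}.
∂π/∂x_{North} = 212 − 10x_{North} − 5x_{West} = 0, so x_{North} = 21.2 − 0.5x_{West}.
By the same steps for West: x_{West} = 21.7 − 0.5x_{North}.
Solving the two reaction functions simultaneously: (1 − (−0.5)(−0.5))x_{North} = 21.2 − 0.5·21.7, so 0.75x_{North} = 10.35 and x_{North} = 13.8.
Then x_{West} = 21.7 − 0.5·13.8 = 14.8.
Equilibrium price: P = 274 − 5·28.6 = 131.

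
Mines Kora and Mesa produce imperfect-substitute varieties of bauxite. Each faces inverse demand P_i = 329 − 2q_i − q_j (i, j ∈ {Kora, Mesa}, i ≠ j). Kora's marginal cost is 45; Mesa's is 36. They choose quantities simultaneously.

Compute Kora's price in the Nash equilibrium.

Mine Kora's profit: π = q_{Kora}(329 − 2q_{Kora} − q_{Mesa}) − 45q_{Kora}.
∂π/∂q_{Kora} = 284 − 4q_{Kora} − q_{Mesa} = 0 ⇒ q_{Kora} = 71 − 0.25q_{Mesa}.
Similarly q_{Mesa} = 73.25 − 0.25q_{Kora}.
Solving the two reaction functions simultaneously: (1 − (−0.25)(−0.25))q_{Kora} = 71 − 0.25·73.25, so 0.9375q_{Kora} = 52.6875 and q_{Kora} = 56.2.
Then q_{Mesa} = 73.25 − 0.25·56.2 = 59.2.
P_{Kora} = 329 − 2·56.2 − 59.2 = 157.4.

157.4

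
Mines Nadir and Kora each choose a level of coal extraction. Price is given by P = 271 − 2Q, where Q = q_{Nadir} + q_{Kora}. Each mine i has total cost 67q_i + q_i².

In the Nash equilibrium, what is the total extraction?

51

Mine Nadir's profit: π = q_{Nadir}(271 − 2(q_{Nadir} + q_{Kora})) − 67q_{Nadir} − q_{Nadir}².
∂π/∂q_{Nadir} = 204 − 6q_{Nadir} − 2q_{Kora} = 0, so q_{Nadir} = 34 − (1/3)q_{Kora}.
By symmetry q_{Kora} = q_{Nadir}; substituting into the reaction function, (4/3)q_{Nadir} = 34 and q_{Nadir} = 25.5.
Total extraction: 25.5 + 25.5 = 51.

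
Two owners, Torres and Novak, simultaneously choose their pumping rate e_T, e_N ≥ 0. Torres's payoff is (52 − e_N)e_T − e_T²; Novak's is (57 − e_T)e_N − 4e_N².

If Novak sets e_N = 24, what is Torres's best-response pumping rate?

Expanding Torres's payoff: 52e_T − e_Ne_T − e_T².
∂π/∂e_T = 52 − e_N − 2e_T = 0, so e_T = 26 − 0.5e_N.
At e_N = 24: e_T = 26 − 0.5·24 = 14.

14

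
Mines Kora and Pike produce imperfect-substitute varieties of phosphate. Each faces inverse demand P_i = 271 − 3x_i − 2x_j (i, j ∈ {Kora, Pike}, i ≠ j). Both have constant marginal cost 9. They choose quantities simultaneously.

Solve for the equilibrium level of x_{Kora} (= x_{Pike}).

32.75

Mine Kora's profit: π = x_{Kora}(271 − 3x_{Kora} − 2x_{Pike}) − 9x_{Kora}.
∂π/∂x_{Kora} = 262 − 6x_{Kora} − 2x_{Pike} = 0 ⇒ x_{Kora} = 131/3 − (1/3)x_{Pike}.
By symmetry x_{Pike} = x_{Kora}; substituting into the reaction function, (4/3)x_{Kora} = 131/3 and x_{Kora} = 32.75.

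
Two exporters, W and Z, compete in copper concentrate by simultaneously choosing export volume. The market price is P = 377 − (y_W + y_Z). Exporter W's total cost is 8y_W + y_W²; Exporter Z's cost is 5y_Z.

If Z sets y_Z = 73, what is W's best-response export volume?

74

Exporter W's profit: π = y_W(377 − (y_W + y_Z)) − 8y_W − y_W².
∂π/∂y_W = 369 − 4y_W − y_Z = 0, so y_W = 92.25 − 0.25y_Z.
At y_Z = 73: y_W = 92.25 − 0.25·73 = 74.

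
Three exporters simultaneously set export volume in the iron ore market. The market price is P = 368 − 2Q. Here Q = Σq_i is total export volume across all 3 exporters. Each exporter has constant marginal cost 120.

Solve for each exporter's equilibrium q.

31

A representative exporter's profit is π_i = q_i(368 − 2Q) − 120q_i, with Q = q_i + Σ_{j≠i} q_j.
First-order condition: 248 − 4q_i − 2Σ_{j≠i} q_j = 0.
Imposing symmetry (q_j = q for all j) turns Σ_{j≠i} q_j into 2q, so 248 = 8q and q = 31.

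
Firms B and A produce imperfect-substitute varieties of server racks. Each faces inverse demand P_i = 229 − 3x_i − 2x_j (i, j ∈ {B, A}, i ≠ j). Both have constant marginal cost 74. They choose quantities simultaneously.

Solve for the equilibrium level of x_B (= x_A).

Firm B's profit: π = x_B(229 − 3x_B − 2x_A) − 74x_B.
∂π/∂x_B = 155 − 6x_B − 2x_A = 0 ⇒ x_B = 155/6 − (1/3)x_A.
Setting x_B = x_A in the reaction function: x_B = 155/6 − (1/3)x_B, so x_B = (155/6) / (4/3) = 19.375.

19.375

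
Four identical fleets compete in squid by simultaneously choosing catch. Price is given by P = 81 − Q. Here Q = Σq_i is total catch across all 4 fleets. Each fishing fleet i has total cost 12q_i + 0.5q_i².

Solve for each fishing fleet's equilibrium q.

A representative fishing fleet's profit is π_i = q_i(81 − Q) − 12q_i − 0.5q_i², with Q = q_i + Σ_{j≠i} q_j.
First-order condition: 69 − 3q_i − Σ_{j≠i} q_j = 0.
Imposing symmetry (q_j = q for all j) turns Σ_{j≠i} q_j into 3q, so 69 = 6q and q = 11.5.

11.5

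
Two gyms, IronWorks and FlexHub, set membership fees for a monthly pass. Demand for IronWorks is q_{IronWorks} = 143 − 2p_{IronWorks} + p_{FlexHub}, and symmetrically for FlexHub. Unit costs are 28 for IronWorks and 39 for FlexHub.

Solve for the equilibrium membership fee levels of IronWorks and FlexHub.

67.8, 72.2

IronWorks's profit: π = (p_{IronWorks} − 28)(143 − 2p_{IronWorks} + p_{FlexHub}).
∂π/∂p_{IronWorks} = 199 − 4p_{IronWorks} + p_{FlexHub} = 0 ⇒ p_{IronWorks} = 49.75 + 0.25p_{FlexHub}.
Similarly p_{FlexHub} = 55.25 + 0.25p_{IronWorks}.
Plugging p_{FlexHub} into IronWorks's best response: p_{IronWorks} = 49.75 + 0.25(55.25 + 0.25p_{IronWorks}) ⇒ 0.9375p_{IronWorks} = 63.5625, so p_{IronWorks} = 67.8.
Then p_{FlexHub} = 55.25 + 0.25·67.8 = 72.2.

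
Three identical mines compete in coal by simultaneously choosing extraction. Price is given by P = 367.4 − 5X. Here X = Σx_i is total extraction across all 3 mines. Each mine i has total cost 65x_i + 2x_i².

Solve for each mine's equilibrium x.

12.6

A representative mine's profit is π_i = x_i(367.4 − 5X) − 65x_i − 2x_i², with X = x_i + Σ_{j≠i} x_j.
First-order condition: 302.4 − 14x_i − 5Σ_{j≠i} x_j = 0.
In a symmetric equilibrium every mine chooses the same x, so Σ_{j≠i} x_j = 2x. The condition becomes 302.4 − 24x = 0, giving x = 302.4/24 = 12.6.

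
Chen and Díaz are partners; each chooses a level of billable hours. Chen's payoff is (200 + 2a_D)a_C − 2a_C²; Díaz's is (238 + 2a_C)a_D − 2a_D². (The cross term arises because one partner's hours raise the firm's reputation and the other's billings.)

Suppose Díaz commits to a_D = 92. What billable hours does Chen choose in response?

96

Expanding Chen's payoff: 200a_C + 2a_Da_C − 2a_C².
∂π/∂a_C = 200 + 2a_D − 4a_C = 0, so a_C = 50 + 0.5a_D.
At a_D = 92: a_C = 50 + 0.5·92 = 96.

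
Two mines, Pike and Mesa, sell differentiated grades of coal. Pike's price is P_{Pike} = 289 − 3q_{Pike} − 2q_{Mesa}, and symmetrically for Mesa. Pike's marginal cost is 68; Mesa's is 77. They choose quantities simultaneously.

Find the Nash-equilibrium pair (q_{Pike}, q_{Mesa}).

Mine Pike's profit: π = q_{Pike}(289 − 3q_{Pike} − 2q_{Mesa}) − 68q_{Pike}.
∂π/∂q_{Pike} = 221 − 6q_{Pike} − 2q_{Mesa} = 0 ⇒ q_{Pike} = 221/6 − (1/3)q_{Mesa}.
Similarly q_{Mesa} = 106/3 − (1/3)q_{Pike}.
Solving the two reaction functions simultaneously: (1 − (−1/3)(−1/3))q_{Pike} = 221/6 − (1/3)·(106/3), so (8/9)q_{Pike} = 451/18 and q_{Pike} = 28.1875.
Then q_{Mesa} = 106/3 − (1/3)·28.1875 = 25.9375.

28.1875, 25.9375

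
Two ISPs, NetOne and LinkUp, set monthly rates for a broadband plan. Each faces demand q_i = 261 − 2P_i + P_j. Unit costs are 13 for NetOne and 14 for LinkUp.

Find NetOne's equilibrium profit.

NetOne's profit: π = (P_{NetOne} − 13)(261 − 2P_{NetOne} + P_{LinkUp}).
∂π/∂P_{NetOne} = 287 − 4P_{NetOne} + P_{LinkUp} = 0 ⇒ P_{NetOne} = 71.75 + 0.25P_{LinkUp}.
Similarly P_{LinkUp} = 72.25 + 0.25P_{NetOne}.
Substituting the second reaction function into the first: P_{NetOne} = 71.75 + 0.25(72.25 + 0.25P_{NetOne}), which gives 0.9375P_{NetOne} = 89.8125 ⇒ P_{NetOne} = 95.8.
Then P_{LinkUp} = 72.25 + 0.25·95.8 = 96.2.
q_{NetOne} = 261 − 2·95.8 + 96.2 = 165.6.
Profit = (95.8 − 13)·165.6 = 13711.68.

13711.68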